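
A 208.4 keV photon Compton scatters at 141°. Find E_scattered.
120.8276 keV

First convert energy to wavelength:
λ = hc/E, with hc ≈ 1239.842 keV·pm (i.e. 1239.842 eV·nm)

For E = 208.4 keV = 208400 eV:
λ = 1239.842 keV·pm / 208.4 keV
λ = 5.9493 pm

Calculate the Compton shift:
Δλ = λ_C(1 - cos(141°)) = 2.4263 × 1.7771
Δλ = 4.3119 pm

Final wavelength:
λ' = 5.9493 + 4.3119 = 10.2612 pm

Final energy:
E' = hc/λ' = 1239.842 / 10.2612 = 120.8276 keV

(Intermediate values are shown rounded; full precision is carried through to the final answer.)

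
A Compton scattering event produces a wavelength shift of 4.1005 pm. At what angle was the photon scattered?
133.63°

From the Compton formula Δλ = λ_C(1 - cos θ), we can solve for θ:

cos θ = 1 - Δλ/λ_C

Given:
- Δλ = 4.1005 pm
- λ_C = h/(m_e·c) ≈ 2.42631024 pm

cos θ = 1 - 4.1005/2.42631024
cos θ = 1 - 1.690015
cos θ = -0.690015

θ = arccos(-0.690015)
θ = 133.63°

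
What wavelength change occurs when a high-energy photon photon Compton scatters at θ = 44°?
0.6810 pm

Using the Compton scattering formula:
Δλ = λ_C(1 - cos θ)

where λ_C = h/(m_e·c) ≈ 2.4263 pm is the Compton wavelength of an electron.

For θ = 44°:
cos(44°) = 0.7193
1 - cos(44°) = 0.2807

Δλ = 2.4263 × 0.2807
Δλ = 0.6810 pm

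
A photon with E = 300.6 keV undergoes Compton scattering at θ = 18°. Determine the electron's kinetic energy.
8.4125 keV

By energy conservation: K_e = E_initial - E_final

First find the scattered photon energy:
Initial wavelength: λ = hc/E = 4.1246 pm
Compton shift: Δλ = λ_C(1 - cos(18°)) = 0.1188 pm
Final wavelength: λ' = 4.1246 + 0.1188 = 4.2433 pm
Final photon energy: E' = hc/λ' = 292.1875 keV

Electron kinetic energy:
K_e = E - E' = 300.6000 - 292.1875 = 8.4125 keV

(Intermediate values are shown rounded; full precision is carried through to the final answer.)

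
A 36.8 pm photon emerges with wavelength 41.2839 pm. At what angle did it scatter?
148.00°

First find the wavelength shift:
Δλ = λ' - λ = 41.2839 - 36.8 = 4.4839 pm

Using Δλ = λ_C(1 - cos θ), with λ_C = h/(m_e·c) ≈ 2.42631024 pm:
cos θ = 1 - Δλ/λ_C
cos θ = 1 - 4.4839/2.42631024
cos θ = -0.848032

θ = arccos(-0.848032)
θ = 148.00°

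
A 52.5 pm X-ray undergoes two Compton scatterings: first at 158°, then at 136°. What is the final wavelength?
61.3476 pm

Apply Compton shift twice:

First scattering at θ₁ = 158°:
Δλ₁ = λ_C(1 - cos(158°))
Δλ₁ = 2.4263 × 1.9272
Δλ₁ = 4.6759 pm

After first scattering:
λ₁ = 52.5 + 4.6759 = 57.1759 pm

Second scattering at θ₂ = 136°:
Δλ₂ = λ_C(1 - cos(136°))
Δλ₂ = 2.4263 × 1.7193
Δλ₂ = 4.1717 pm

Final wavelength:
λ₂ = 57.1759 + 4.1717 = 61.3476 pm

Total shift: Δλ_total = 4.6759 + 4.1717 = 8.8476 pm

(Intermediate values are shown rounded; full precision is carried through to the final answer.)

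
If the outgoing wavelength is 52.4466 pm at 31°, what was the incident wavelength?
52.1000 pm

From λ' = λ + Δλ, we have λ = λ' - Δλ

First calculate the Compton shift:
Δλ = λ_C(1 - cos θ)
Δλ = 2.4263 × (1 - cos(31°))
Δλ = 2.4263 × 0.1428
Δλ = 0.3466 pm

Initial wavelength:
λ = λ' - Δλ
λ = 52.4466 - 0.3466
λ = 52.1000 pm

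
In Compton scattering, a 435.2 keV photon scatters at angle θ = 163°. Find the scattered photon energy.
163.2337 keV

First convert energy to wavelength:
λ = hc/E, with hc ≈ 1239.842 keV·pm (i.e. 1239.842 eV·nm)

For E = 435.2 keV = 435200 eV:
λ = 1239.842 keV·pm / 435.2 keV
λ = 2.8489 pm

Calculate the Compton shift:
Δλ = λ_C(1 - cos(163°)) = 2.4263 × 1.9563
Δλ = 4.7466 pm

Final wavelength:
λ' = 2.8489 + 4.7466 = 7.5955 pm

Final energy:
E' = hc/λ' = 1239.842 / 7.5955 = 163.2337 keV

(Intermediate values are shown rounded; full precision is carried through to the final answer.)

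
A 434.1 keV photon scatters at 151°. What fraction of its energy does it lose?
0.6143 (or 61.43%)

Calculate initial and final photon energies:

Initial: E₀ = 434.1 keV → λ₀ = 2.8561 pm
Compton shift: Δλ = 4.5484 pm
Final wavelength: λ' = 7.4045 pm
Final energy: E' = 167.4437 keV

Fractional energy loss:
(E₀ - E')/E₀ = (434.1000 - 167.4437)/434.1000
= 266.6563/434.1000
= 0.6143
= 61.43%

(Intermediate values are shown rounded; full precision is carried through to the final answer.)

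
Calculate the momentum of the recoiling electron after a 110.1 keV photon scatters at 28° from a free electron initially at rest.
2.8155e-23 kg·m/s

The electron is initially at rest, so by conservation of momentum:
p⃗_e = p⃗₀ − p⃗'  (incident photon momentum minus scattered photon momentum)

Photon momentum magnitudes (p = h/λ = E/c):
λ₀ = hc/E₀ = 11.2611 pm → p₀ = h/λ₀ = 5.8841e-23 kg·m/s
Δλ = λ_C(1 − cos 28°) = 0.2840 pm
λ' = 11.5451 pm → p' = h/λ' = 5.7393e-23 kg·m/s

The scattered photon makes angle θ = 28° with the incident direction, so by the law of cosines:
|p⃗_e|² = p₀² + p'² − 2p₀p'cos θ
|p⃗_e|² = (5.8841e-23)² + (5.7393e-23)² − 2·5.8841e-23·5.7393e-23·cos(28°)
|p⃗_e| = 2.8155e-23 kg·m/s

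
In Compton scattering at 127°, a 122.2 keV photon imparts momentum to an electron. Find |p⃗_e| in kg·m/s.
1.0103e-22 kg·m/s

The electron is initially at rest, so by conservation of momentum:
p⃗_e = p⃗₀ − p⃗'  (incident photon momentum minus scattered photon momentum)

Photon momentum magnitudes (p = h/λ = E/c):
λ₀ = hc/E₀ = 10.1460 pm → p₀ = h/λ₀ = 6.5307e-23 kg·m/s
Δλ = λ_C(1 − cos 127°) = 3.8865 pm
λ' = 14.0325 pm → p' = h/λ' = 4.7219e-23 kg·m/s

The scattered photon makes angle θ = 127° with the incident direction, so by the law of cosines:
|p⃗_e|² = p₀² + p'² − 2p₀p'cos θ
|p⃗_e|² = (6.5307e-23)² + (4.7219e-23)² − 2·6.5307e-23·4.7219e-23·cos(127°)
|p⃗_e| = 1.0103e-22 kg·m/s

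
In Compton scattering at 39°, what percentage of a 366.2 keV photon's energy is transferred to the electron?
0.1377 (or 13.77%)

Calculate initial and final photon energies:

Initial: E₀ = 366.2 keV → λ₀ = 3.3857 pm
Compton shift: Δλ = 0.5407 pm
Final wavelength: λ' = 3.9264 pm
Final energy: E' = 315.7699 keV

Fractional energy loss:
(E₀ - E')/E₀ = (366.2000 - 315.7699)/366.2000
= 50.4301/366.2000
= 0.1377
= 13.77%

(Intermediate values are shown rounded; full precision is carried through to the final answer.)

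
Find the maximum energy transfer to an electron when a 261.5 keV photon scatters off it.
132.2675 keV

Maximum energy transfer occurs at θ = 180° (backscattering).

Initial photon: E₀ = 261.5 keV → λ₀ = 4.7413 pm

Maximum Compton shift (at 180°):
Δλ_max = 2λ_C = 2 × 2.4263 = 4.8526 pm

Final wavelength:
λ' = 4.7413 + 4.8526 = 9.5939 pm

Minimum photon energy (maximum energy to electron):
E'_min = hc/λ' = 129.2325 keV

Maximum electron kinetic energy:
K_max = E₀ - E'_min = 261.5000 - 129.2325 = 132.2675 keV

(Intermediate values are shown rounded; full precision is carried through to the final answer.)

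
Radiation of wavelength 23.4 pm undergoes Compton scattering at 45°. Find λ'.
24.1106 pm

Using the Compton formula: λ' = λ + λ_C(1 − cos θ)

For θ = 45°, cos θ = √2/2 (exact) ≈ 0.7071, so:
1 − cos 45° = 1 − (√2/2) ≈ 0.2929

Δλ = λ_C × 0.2929 = 2.4263 × 0.2929 = 0.7106 pm

λ' = 23.4 + 0.7106 = 24.1106 pm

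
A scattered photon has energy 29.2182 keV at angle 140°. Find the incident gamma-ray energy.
32.5001 keV

Convert final energy to wavelength (hc ≈ 1239.842 keV·pm):
λ' = hc/E' = 1239.842 / 29.2182 = 42.4339 pm

Calculate the Compton shift:
Δλ = λ_C(1 - cos(140°))
Δλ = 2.4263 × (1 - cos(140°))
Δλ = 4.2850 pm

Initial wavelength:
λ = λ' - Δλ = 42.4339 - 4.2850 = 38.1489 pm

Initial energy:
E = hc/λ = 1239.842 / 38.1489 = 32.5001 keV

(Intermediate values are shown rounded; full precision is carried through to the final answer.)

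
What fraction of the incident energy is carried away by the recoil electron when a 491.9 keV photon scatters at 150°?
0.6424 (or 64.24%)

Calculate initial and final photon energies:

Initial: E₀ = 491.9 keV → λ₀ = 2.5205 pm
Compton shift: Δλ = 4.5276 pm
Final wavelength: λ' = 7.0481 pm
Final energy: E' = 175.9122 keV

Fractional energy loss:
(E₀ - E')/E₀ = (491.9000 - 175.9122)/491.9000
= 315.9878/491.9000
= 0.6424
= 64.24%

(Intermediate values are shown rounded; full precision is carried through to the final answer.)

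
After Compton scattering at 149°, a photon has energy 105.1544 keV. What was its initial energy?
170.2000 keV

Convert final energy to wavelength (hc ≈ 1239.842 keV·pm):
λ' = hc/E' = 1239.842 / 105.1544 = 11.7907 pm

Calculate the Compton shift:
Δλ = λ_C(1 - cos(149°))
Δλ = 2.4263 × (1 - cos(149°))
Δλ = 4.5061 pm

Initial wavelength:
λ = λ' - Δλ = 11.7907 - 4.5061 = 7.2846 pm

Initial energy:
E = hc/λ = 1239.842 / 7.2846 = 170.2000 keV

(Intermediate values are shown rounded; full precision is carried through to the final answer.)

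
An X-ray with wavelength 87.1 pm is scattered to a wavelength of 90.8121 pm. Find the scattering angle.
122.00°

First find the wavelength shift:
Δλ = λ' - λ = 90.8121 - 87.1 = 3.7121 pm

Using Δλ = λ_C(1 - cos θ), with λ_C = h/(m_e·c) ≈ 2.42631024 pm:
cos θ = 1 - Δλ/λ_C
cos θ = 1 - 3.7121/2.42631024
cos θ = -0.529936

θ = arccos(-0.529936)
θ = 122.00°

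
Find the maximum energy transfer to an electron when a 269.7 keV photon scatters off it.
138.4961 keV

Maximum energy transfer occurs at θ = 180° (backscattering).

Initial photon: E₀ = 269.7 keV → λ₀ = 4.5971 pm

Maximum Compton shift (at 180°):
Δλ_max = 2λ_C = 2 × 2.4263 = 4.8526 pm

Final wavelength:
λ' = 4.5971 + 4.8526 = 9.4497 pm

Minimum photon energy (maximum energy to electron):
E'_min = hc/λ' = 131.2039 keV

Maximum electron kinetic energy:
K_max = E₀ - E'_min = 269.7000 - 131.2039 = 138.4961 keV

(Intermediate values are shown rounded; full precision is carried through to the final answer.)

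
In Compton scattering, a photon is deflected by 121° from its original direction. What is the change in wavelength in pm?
3.6760 pm

Using the Compton scattering formula:
Δλ = λ_C(1 - cos θ)

where λ_C = h/(m_e·c) ≈ 2.4263 pm is the Compton wavelength of an electron.

For θ = 121°:
cos(121°) = -0.5150
1 - cos(121°) = 1.5150

Δλ = 2.4263 × 1.5150
Δλ = 3.6760 pm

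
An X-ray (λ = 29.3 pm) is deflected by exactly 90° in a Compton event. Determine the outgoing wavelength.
31.7263 pm

Using the Compton formula: λ' = λ + λ_C(1 − cos θ)

For θ = 90°, cos θ = 0 (exact) = 0.0000, so:
1 − cos 90° = 1 − (0) = 1.0000

Δλ = λ_C × 1.0000 = 2.4263 × 1.0000 = 2.4263 pm

λ' = 29.3 + 2.4263 = 31.7263 pm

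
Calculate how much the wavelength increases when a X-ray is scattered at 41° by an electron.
0.5952 pm

Using the Compton scattering formula:
Δλ = λ_C(1 - cos θ)

where λ_C = h/(m_e·c) ≈ 2.4263 pm is the Compton wavelength of an electron.

For θ = 41°:
cos(41°) = 0.7547
1 - cos(41°) = 0.2453

Δλ = 2.4263 × 0.2453
Δλ = 0.5952 pm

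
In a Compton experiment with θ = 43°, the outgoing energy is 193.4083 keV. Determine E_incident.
215.3000 keV

Convert final energy to wavelength (hc ≈ 1239.842 keV·pm):
λ' = hc/E' = 1239.842 / 193.4083 = 6.4105 pm

Calculate the Compton shift:
Δλ = λ_C(1 - cos(43°))
Δλ = 2.4263 × (1 - cos(43°))
Δλ = 0.6518 pm

Initial wavelength:
λ = λ' - Δλ = 6.4105 - 0.6518 = 5.7587 pm

Initial energy:
E = hc/λ = 1239.842 / 5.7587 = 215.3000 keV

(Intermediate values are shown rounded; full precision is carried through to the final answer.)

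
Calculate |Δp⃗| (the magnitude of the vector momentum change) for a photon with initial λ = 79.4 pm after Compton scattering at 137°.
1.5140e-23 kg·m/s

Photon momentum magnitude is p = h/λ.

Initial momentum:
p₀ = h/λ = 6.6261e-34/7.9400e-11 = 8.3452e-24 kg·m/s

After scattering:
λ' = λ + Δλ = 79.4 + 4.2008 = 83.6008 pm
p' = h/λ' = 6.6261e-34/8.3601e-11 = 7.9258e-24 kg·m/s

Momentum is a vector; the scattered photon's direction makes angle θ = 137° with the incident direction. The magnitude of the vector change Δp⃗ = p⃗₀ − p⃗' is found from the law of cosines:
|Δp⃗|² = p₀² + p'² − 2p₀p'cos θ
|Δp⃗|² = (8.3452e-24)² + (7.9258e-24)² − 2·8.3452e-24·7.9258e-24·cos(137°)
|Δp⃗| = 1.5140e-23 kg·m/s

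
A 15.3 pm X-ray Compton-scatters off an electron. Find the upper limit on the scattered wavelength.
20.1526 pm (at θ = 180°)

The Compton shift is Δλ = λ_C(1 − cos θ).

Since cos θ ranges from −1 to 1, the factor (1 − cos θ) ranges from 0 to 2; the maximum shift occurs at θ = 180° (backscattering):
Δλ_max = 2λ_C = 2 × 2.4263 pm = 4.8526 pm

Maximum scattered wavelength:
λ'_max = λ₀ + Δλ_max = 15.3 + 4.8526 = 20.1526 pm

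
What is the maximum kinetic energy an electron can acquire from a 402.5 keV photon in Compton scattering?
246.2103 keV

Maximum energy transfer occurs at θ = 180° (backscattering).

Initial photon: E₀ = 402.5 keV → λ₀ = 3.0804 pm

Maximum Compton shift (at 180°):
Δλ_max = 2λ_C = 2 × 2.4263 = 4.8526 pm

Final wavelength:
λ' = 3.0804 + 4.8526 = 7.9330 pm

Minimum photon energy (maximum energy to electron):
E'_min = hc/λ' = 156.2897 keV

Maximum electron kinetic energy:
K_max = E₀ - E'_min = 402.5000 - 156.2897 = 246.2103 keV

(Intermediate values are shown rounded; full precision is carried through to the final answer.)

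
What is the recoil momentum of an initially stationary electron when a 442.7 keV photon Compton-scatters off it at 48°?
1.7767e-22 kg·m/s

The electron is initially at rest, so by conservation of momentum:
p⃗_e = p⃗₀ − p⃗'  (incident photon momentum minus scattered photon momentum)

Photon momentum magnitudes (p = h/λ = E/c):
λ₀ = hc/E₀ = 2.8006 pm → p₀ = h/λ₀ = 2.3659e-22 kg·m/s
Δλ = λ_C(1 − cos 48°) = 0.8028 pm
λ' = 3.6034 pm → p' = h/λ' = 1.8388e-22 kg·m/s

The scattered photon makes angle θ = 48° with the incident direction, so by the law of cosines:
|p⃗_e|² = p₀² + p'² − 2p₀p'cos θ
|p⃗_e|² = (2.3659e-22)² + (1.8388e-22)² − 2·2.3659e-22·1.8388e-22·cos(48°)
|p⃗_e| = 1.7767e-22 kg·m/s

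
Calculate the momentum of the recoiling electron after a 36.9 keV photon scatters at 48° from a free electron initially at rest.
1.5860e-23 kg·m/s

The electron is initially at rest, so by conservation of momentum:
p⃗_e = p⃗₀ − p⃗'  (incident photon momentum minus scattered photon momentum)

Photon momentum magnitudes (p = h/λ = E/c):
λ₀ = hc/E₀ = 33.6001 pm → p₀ = h/λ₀ = 1.9720e-23 kg·m/s
Δλ = λ_C(1 − cos 48°) = 0.8028 pm
λ' = 34.4028 pm → p' = h/λ' = 1.9260e-23 kg·m/s

The scattered photon makes angle θ = 48° with the incident direction, so by the law of cosines:
|p⃗_e|² = p₀² + p'² − 2p₀p'cos θ
|p⃗_e|² = (1.9720e-23)² + (1.9260e-23)² − 2·1.9720e-23·1.9260e-23·cos(48°)
|p⃗_e| = 1.5860e-23 kg·m/s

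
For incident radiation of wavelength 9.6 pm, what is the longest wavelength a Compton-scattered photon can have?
14.4526 pm (at θ = 180°)

The Compton shift is Δλ = λ_C(1 − cos θ).

Since cos θ ranges from −1 to 1, the factor (1 − cos θ) ranges from 0 to 2; the maximum shift occurs at θ = 180° (backscattering):
Δλ_max = 2λ_C = 2 × 2.4263 pm = 4.8526 pm

Maximum scattered wavelength:
λ'_max = λ₀ + Δλ_max = 9.6 + 4.8526 = 14.4526 pm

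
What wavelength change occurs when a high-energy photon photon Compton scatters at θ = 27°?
0.2645 pm

Using the Compton scattering formula:
Δλ = λ_C(1 - cos θ)

where λ_C = h/(m_e·c) ≈ 2.4263 pm is the Compton wavelength of an electron.

For θ = 27°:
cos(27°) = 0.8910
1 - cos(27°) = 0.1090

Δλ = 2.4263 × 0.1090
Δλ = 0.2645 pm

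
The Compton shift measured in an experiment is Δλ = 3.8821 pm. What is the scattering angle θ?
126.87°

From the Compton formula Δλ = λ_C(1 - cos θ), we can solve for θ:

cos θ = 1 - Δλ/λ_C

Given:
- Δλ = 3.8821 pm
- λ_C = h/(m_e·c) ≈ 2.42631024 pm

cos θ = 1 - 3.8821/2.42631024
cos θ = 1 - 1.600001
cos θ = -0.600001

θ = arccos(-0.600001)
θ = 126.87°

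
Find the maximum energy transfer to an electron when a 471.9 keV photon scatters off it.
306.1449 keV

Maximum energy transfer occurs at θ = 180° (backscattering).

Initial photon: E₀ = 471.9 keV → λ₀ = 2.6273 pm

Maximum Compton shift (at 180°):
Δλ_max = 2λ_C = 2 × 2.4263 = 4.8526 pm

Final wavelength:
λ' = 2.6273 + 4.8526 = 7.4800 pm

Minimum photon energy (maximum energy to electron):
E'_min = hc/λ' = 165.7551 keV

Maximum electron kinetic energy:
K_max = E₀ - E'_min = 471.9000 - 165.7551 = 306.1449 keV

(Intermediate values are shown rounded; full precision is carried through to the final answer.)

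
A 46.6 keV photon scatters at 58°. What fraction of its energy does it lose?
0.0411 (or 4.11%)

Calculate initial and final photon energies:

Initial: E₀ = 46.6 keV → λ₀ = 26.6061 pm
Compton shift: Δλ = 1.1406 pm
Final wavelength: λ' = 27.7466 pm
Final energy: E' = 44.6844 keV

Fractional energy loss:
(E₀ - E')/E₀ = (46.6000 - 44.6844)/46.6000
= 1.9156/46.6000
= 0.0411
= 4.11%

(Intermediate values are shown rounded; full precision is carried through to the final answer.)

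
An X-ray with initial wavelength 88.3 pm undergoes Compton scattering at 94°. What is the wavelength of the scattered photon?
90.8956 pm

Using the Compton scattering formula:
λ' = λ + Δλ = λ + λ_C(1 - cos θ)

Given:
- Initial wavelength λ = 88.3 pm
- Scattering angle θ = 94°
- Compton wavelength λ_C ≈ 2.4263 pm

Calculate the shift:
Δλ = 2.4263 × (1 - cos(94°))
Δλ = 2.4263 × 1.0698
Δλ = 2.5956 pm

Final wavelength:
λ' = 88.3 + 2.5956 = 90.8956 pm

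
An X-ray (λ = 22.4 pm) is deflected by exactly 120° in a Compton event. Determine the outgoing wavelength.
26.0395 pm

Using the Compton formula: λ' = λ + λ_C(1 − cos θ)

For θ = 120°, cos θ = -1/2 (exact) = -0.5000, so:
1 − cos 120° = 1 − (-1/2) = 1.5000

Δλ = λ_C × 1.5000 = 2.4263 × 1.5000 = 3.6395 pm

λ' = 22.4 + 3.6395 = 26.0395 pm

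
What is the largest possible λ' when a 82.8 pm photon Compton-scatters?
87.6526 pm (at θ = 180°)

The Compton shift is Δλ = λ_C(1 − cos θ).

Since cos θ ranges from −1 to 1, the factor (1 − cos θ) ranges from 0 to 2; the maximum shift occurs at θ = 180° (backscattering):
Δλ_max = 2λ_C = 2 × 2.4263 pm = 4.8526 pm

Maximum scattered wavelength:
λ'_max = λ₀ + Δλ_max = 82.8 + 4.8526 = 87.6526 pm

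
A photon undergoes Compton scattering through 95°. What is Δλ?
2.6378 pm

Using the Compton scattering formula:
Δλ = λ_C(1 - cos θ)

where λ_C = h/(m_e·c) ≈ 2.4263 pm is the Compton wavelength of an electron.

For θ = 95°:
cos(95°) = -0.0872
1 - cos(95°) = 1.0872

Δλ = 2.4263 × 1.0872
Δλ = 2.6378 pm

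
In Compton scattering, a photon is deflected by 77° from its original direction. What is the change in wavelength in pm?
1.8805 pm

Using the Compton scattering formula:
Δλ = λ_C(1 - cos θ)

where λ_C = h/(m_e·c) ≈ 2.4263 pm is the Compton wavelength of an electron.

For θ = 77°:
cos(77°) = 0.2250
1 - cos(77°) = 0.7750

Δλ = 2.4263 × 0.7750
Δλ = 1.8805 pm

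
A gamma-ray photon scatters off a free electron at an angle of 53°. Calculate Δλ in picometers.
0.9661 pm

Using the Compton scattering formula:
Δλ = λ_C(1 - cos θ)

where λ_C = h/(m_e·c) ≈ 2.4263 pm is the Compton wavelength of an electron.

For θ = 53°:
cos(53°) = 0.6018
1 - cos(53°) = 0.3982

Δλ = 2.4263 × 0.3982
Δλ = 0.9661 pm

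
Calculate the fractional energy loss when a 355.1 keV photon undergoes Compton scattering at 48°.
0.1869 (or 18.69%)

Calculate initial and final photon energies:

Initial: E₀ = 355.1 keV → λ₀ = 3.4915 pm
Compton shift: Δλ = 0.8028 pm
Final wavelength: λ' = 4.2943 pm
Final energy: E' = 288.7167 keV

Fractional energy loss:
(E₀ - E')/E₀ = (355.1000 - 288.7167)/355.1000
= 66.3833/355.1000
= 0.1869
= 18.69%

(Intermediate values are shown rounded; full precision is carried through to the final answer.)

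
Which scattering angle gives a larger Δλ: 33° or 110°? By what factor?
110° produces the larger shift by a factor of 8.319

Calculate both shifts using Δλ = λ_C(1 - cos θ):

For θ₁ = 33°:
Δλ₁ = 2.4263 × (1 - cos(33°))
Δλ₁ = 2.4263 × 0.1613
Δλ₁ = 0.3914 pm

For θ₂ = 110°:
Δλ₂ = 2.4263 × (1 - cos(110°))
Δλ₂ = 2.4263 × 1.3420
Δλ₂ = 3.2562 pm

The 110° angle produces the larger shift.
Ratio: 3.2562/0.3914 = 8.319

(Intermediate values are shown rounded; full precision is carried through to the final answer.)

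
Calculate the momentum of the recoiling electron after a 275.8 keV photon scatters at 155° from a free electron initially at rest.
2.1544e-22 kg·m/s

The electron is initially at rest, so by conservation of momentum:
p⃗_e = p⃗₀ − p⃗'  (incident photon momentum minus scattered photon momentum)

Photon momentum magnitudes (p = h/λ = E/c):
λ₀ = hc/E₀ = 4.4954 pm → p₀ = h/λ₀ = 1.4740e-22 kg·m/s
Δλ = λ_C(1 − cos 155°) = 4.6253 pm
λ' = 9.1207 pm → p' = h/λ' = 7.2648e-23 kg·m/s

The scattered photon makes angle θ = 155° with the incident direction, so by the law of cosines:
|p⃗_e|² = p₀² + p'² − 2p₀p'cos θ
|p⃗_e|² = (1.4740e-22)² + (7.2648e-23)² − 2·1.4740e-22·7.2648e-23·cos(155°)
|p⃗_e| = 2.1544e-22 kg·m/s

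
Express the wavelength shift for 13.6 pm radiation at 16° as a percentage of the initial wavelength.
0.6911%

Calculate the Compton shift:
Δλ = λ_C(1 - cos(16°))
Δλ = 2.4263 × (1 - cos(16°))
Δλ = 2.4263 × 0.0387
Δλ = 0.0940 pm

Percentage change:
(Δλ/λ₀) × 100 = (0.0940/13.6) × 100
= 0.6911%

(Intermediate values are shown rounded; full precision is carried through to the final answer.)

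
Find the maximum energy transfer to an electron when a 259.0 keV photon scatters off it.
130.3811 keV

Maximum energy transfer occurs at θ = 180° (backscattering).

Initial photon: E₀ = 259.0 keV → λ₀ = 4.7870 pm

Maximum Compton shift (at 180°):
Δλ_max = 2λ_C = 2 × 2.4263 = 4.8526 pm

Final wavelength:
λ' = 4.7870 + 4.8526 = 9.6397 pm

Minimum photon energy (maximum energy to electron):
E'_min = hc/λ' = 128.6189 keV

Maximum electron kinetic energy:
K_max = E₀ - E'_min = 259.0000 - 128.6189 = 130.3811 keV

(Intermediate values are shown rounded; full precision is carried through to the final answer.)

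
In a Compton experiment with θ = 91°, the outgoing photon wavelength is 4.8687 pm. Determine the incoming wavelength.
2.4000 pm

From λ' = λ + Δλ, we have λ = λ' - Δλ

First calculate the Compton shift:
Δλ = λ_C(1 - cos θ)
Δλ = 2.4263 × (1 - cos(91°))
Δλ = 2.4263 × 1.0175
Δλ = 2.4687 pm

Initial wavelength:
λ = λ' - Δλ
λ = 4.8687 - 2.4687
λ = 2.4000 pm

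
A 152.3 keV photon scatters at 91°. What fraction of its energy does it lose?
0.2327 (or 23.27%)

Calculate initial and final photon energies:

Initial: E₀ = 152.3 keV → λ₀ = 8.1408 pm
Compton shift: Δλ = 2.4687 pm
Final wavelength: λ' = 10.6094 pm
Final energy: E' = 116.8621 keV

Fractional energy loss:
(E₀ - E')/E₀ = (152.3000 - 116.8621)/152.3000
= 35.4379/152.3000
= 0.2327
= 23.27%

(Intermediate values are shown rounded; full precision is carried through to the final answer.)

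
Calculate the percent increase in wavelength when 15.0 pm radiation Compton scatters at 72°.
11.1769%

Calculate the Compton shift:
Δλ = λ_C(1 - cos(72°))
Δλ = 2.4263 × (1 - cos(72°))
Δλ = 2.4263 × 0.6910
Δλ = 1.6765 pm

Percentage change:
(Δλ/λ₀) × 100 = (1.6765/15.0) × 100
= 11.1769%

(Intermediate values are shown rounded; full precision is carried through to the final answer.)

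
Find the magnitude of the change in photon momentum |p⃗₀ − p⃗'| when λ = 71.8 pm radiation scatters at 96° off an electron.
1.3471e-23 kg·m/s

Photon momentum magnitude is p = h/λ.

Initial momentum:
p₀ = h/λ = 6.6261e-34/7.1800e-11 = 9.2285e-24 kg·m/s

After scattering:
λ' = λ + Δλ = 71.8 + 2.6799 = 74.4799 pm
p' = h/λ' = 6.6261e-34/7.4480e-11 = 8.8965e-24 kg·m/s

Momentum is a vector; the scattered photon's direction makes angle θ = 96° with the incident direction. The magnitude of the vector change Δp⃗ = p⃗₀ − p⃗' is found from the law of cosines:
|Δp⃗|² = p₀² + p'² − 2p₀p'cos θ
|Δp⃗|² = (9.2285e-24)² + (8.8965e-24)² − 2·9.2285e-24·8.8965e-24·cos(96°)
|Δp⃗| = 1.3471e-23 kg·m/s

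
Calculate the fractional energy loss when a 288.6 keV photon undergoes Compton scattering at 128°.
0.4771 (or 47.71%)

Calculate initial and final photon energies:

Initial: E₀ = 288.6 keV → λ₀ = 4.2961 pm
Compton shift: Δλ = 3.9201 pm
Final wavelength: λ' = 8.2162 pm
Final energy: E' = 150.9030 keV

Fractional energy loss:
(E₀ - E')/E₀ = (288.6000 - 150.9030)/288.6000
= 137.6970/288.6000
= 0.4771
= 47.71%

(Intermediate values are shown rounded; full precision is carried through to the final answer.)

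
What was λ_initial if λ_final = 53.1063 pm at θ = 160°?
48.4000 pm

From λ' = λ + Δλ, we have λ = λ' - Δλ

First calculate the Compton shift:
Δλ = λ_C(1 - cos θ)
Δλ = 2.4263 × (1 - cos(160°))
Δλ = 2.4263 × 1.9397
Δλ = 4.7063 pm

Initial wavelength:
λ = λ' - Δλ
λ = 53.1063 - 4.7063
λ = 48.4000 pm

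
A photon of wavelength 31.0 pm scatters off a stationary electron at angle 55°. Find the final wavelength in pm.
32.0346 pm

Using the Compton scattering formula:
λ' = λ + Δλ = λ + λ_C(1 - cos θ)

Given:
- Initial wavelength λ = 31.0 pm
- Scattering angle θ = 55°
- Compton wavelength λ_C ≈ 2.4263 pm

Calculate the shift:
Δλ = 2.4263 × (1 - cos(55°))
Δλ = 2.4263 × 0.4264
Δλ = 1.0346 pm

Final wavelength:
λ' = 31.0 + 1.0346 = 32.0346 pm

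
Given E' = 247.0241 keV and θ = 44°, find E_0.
285.8001 keV

Convert final energy to wavelength (hc ≈ 1239.842 keV·pm):
λ' = hc/E' = 1239.842 / 247.0241 = 5.0191 pm

Calculate the Compton shift:
Δλ = λ_C(1 - cos(44°))
Δλ = 2.4263 × (1 - cos(44°))
Δλ = 0.6810 pm

Initial wavelength:
λ = λ' - Δλ = 5.0191 - 0.6810 = 4.3381 pm

Initial energy:
E = hc/λ = 1239.842 / 4.3381 = 285.8001 keV

(Intermediate values are shown rounded; full precision is carried through to the final answer.)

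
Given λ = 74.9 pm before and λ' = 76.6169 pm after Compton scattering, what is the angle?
73.00°

First find the wavelength shift:
Δλ = λ' - λ = 76.6169 - 74.9 = 1.7169 pm

Using Δλ = λ_C(1 - cos θ), with λ_C = h/(m_e·c) ≈ 2.42631024 pm:
cos θ = 1 - Δλ/λ_C
cos θ = 1 - 1.7169/2.42631024
cos θ = 0.292382

θ = arccos(0.292382)
θ = 73.00°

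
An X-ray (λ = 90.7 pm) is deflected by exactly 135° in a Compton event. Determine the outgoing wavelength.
94.8420 pm

Using the Compton formula: λ' = λ + λ_C(1 − cos θ)

For θ = 135°, cos θ = -√2/2 (exact) ≈ -0.7071, so:
1 − cos 135° = 1 − (-√2/2) ≈ 1.7071

Δλ = λ_C × 1.7071 = 2.4263 × 1.7071 = 4.1420 pm

λ' = 90.7 + 4.1420 = 94.8420 pm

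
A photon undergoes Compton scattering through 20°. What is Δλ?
0.1463 pm

Using the Compton scattering formula:
Δλ = λ_C(1 - cos θ)

where λ_C = h/(m_e·c) ≈ 2.4263 pm is the Compton wavelength of an electron.

For θ = 20°:
cos(20°) = 0.9397
1 - cos(20°) = 0.0603

Δλ = 2.4263 × 0.0603
Δλ = 0.1463 pm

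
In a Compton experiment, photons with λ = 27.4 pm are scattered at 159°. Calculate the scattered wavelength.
32.0915 pm

Using the Compton scattering formula:
λ' = λ + Δλ = λ + λ_C(1 - cos θ)

Given:
- Initial wavelength λ = 27.4 pm
- Scattering angle θ = 159°
- Compton wavelength λ_C ≈ 2.4263 pm

Calculate the shift:
Δλ = 2.4263 × (1 - cos(159°))
Δλ = 2.4263 × 1.9336
Δλ = 4.6915 pm

Final wavelength:
λ' = 27.4 + 4.6915 = 32.0915 pm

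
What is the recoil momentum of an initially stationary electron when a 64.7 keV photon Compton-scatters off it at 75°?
4.0362e-23 kg·m/s

The electron is initially at rest, so by conservation of momentum:
p⃗_e = p⃗₀ − p⃗'  (incident photon momentum minus scattered photon momentum)

Photon momentum magnitudes (p = h/λ = E/c):
λ₀ = hc/E₀ = 19.1629 pm → p₀ = h/λ₀ = 3.4578e-23 kg·m/s
Δλ = λ_C(1 − cos 75°) = 1.7983 pm
λ' = 20.9613 pm → p' = h/λ' = 3.1611e-23 kg·m/s

The scattered photon makes angle θ = 75° with the incident direction, so by the law of cosines:
|p⃗_e|² = p₀² + p'² − 2p₀p'cos θ
|p⃗_e|² = (3.4578e-23)² + (3.1611e-23)² − 2·3.4578e-23·3.1611e-23·cos(75°)
|p⃗_e| = 4.0362e-23 kg·m/s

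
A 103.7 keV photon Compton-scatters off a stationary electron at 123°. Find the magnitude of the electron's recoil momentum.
8.6017e-23 kg·m/s

The electron is initially at rest, so by conservation of momentum:
p⃗_e = p⃗₀ − p⃗'  (incident photon momentum minus scattered photon momentum)

Photon momentum magnitudes (p = h/λ = E/c):
λ₀ = hc/E₀ = 11.9560 pm → p₀ = h/λ₀ = 5.5420e-23 kg·m/s
Δλ = λ_C(1 − cos 123°) = 3.7478 pm
λ' = 15.7038 pm → p' = h/λ' = 4.2194e-23 kg·m/s

The scattered photon makes angle θ = 123° with the incident direction, so by the law of cosines:
|p⃗_e|² = p₀² + p'² − 2p₀p'cos θ
|p⃗_e|² = (5.5420e-23)² + (4.2194e-23)² − 2·5.5420e-23·4.2194e-23·cos(123°)
|p⃗_e| = 8.6017e-23 kg·m/s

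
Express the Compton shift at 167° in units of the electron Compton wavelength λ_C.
1.9744 λ_C

The Compton shift formula is:
Δλ = λ_C(1 - cos θ)

Dividing both sides by λ_C:
Δλ/λ_C = 1 - cos θ

For θ = 167°:
Δλ/λ_C = 1 - cos(167°)
Δλ/λ_C = 1 - -0.9744
Δλ/λ_C = 1.9744

This means the shift is 1.9744 × λ_C = 4.7904 pm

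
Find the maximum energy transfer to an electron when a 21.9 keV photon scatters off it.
1.7290 keV

Maximum energy transfer occurs at θ = 180° (backscattering).

Initial photon: E₀ = 21.9 keV → λ₀ = 56.6138 pm

Maximum Compton shift (at 180°):
Δλ_max = 2λ_C = 2 × 2.4263 = 4.8526 pm

Final wavelength:
λ' = 56.6138 + 4.8526 = 61.4664 pm

Minimum photon energy (maximum energy to electron):
E'_min = hc/λ' = 20.1710 keV

Maximum electron kinetic energy:
K_max = E₀ - E'_min = 21.9000 - 20.1710 = 1.7290 keV

(Intermediate values are shown rounded; full precision is carried through to the final answer.)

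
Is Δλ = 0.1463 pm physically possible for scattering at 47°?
No, inconsistent

Calculate the expected shift for θ = 47°:

Δλ_expected = λ_C(1 - cos(47°))
Δλ_expected = 2.4263 × (1 - cos(47°))
Δλ_expected = 2.4263 × 0.3180
Δλ_expected = 0.7716 pm

Given shift: 0.1463 pm
Expected shift: 0.7716 pm
Difference: 0.6252 pm

The values do not match. The given shift corresponds to θ ≈ 20.0°, not 47°.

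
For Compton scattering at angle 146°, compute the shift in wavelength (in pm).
4.4378 pm

Using the Compton scattering formula:
Δλ = λ_C(1 - cos θ)

where λ_C = h/(m_e·c) ≈ 2.4263 pm is the Compton wavelength of an electron.

For θ = 146°:
cos(146°) = -0.8290
1 - cos(146°) = 1.8290

Δλ = 2.4263 × 1.8290
Δλ = 4.4378 pm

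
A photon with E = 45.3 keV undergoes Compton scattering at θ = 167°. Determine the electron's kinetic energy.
6.7477 keV

By energy conservation: K_e = E_initial - E_final

First find the scattered photon energy:
Initial wavelength: λ = hc/E = 27.3696 pm
Compton shift: Δλ = λ_C(1 - cos(167°)) = 4.7904 pm
Final wavelength: λ' = 27.3696 + 4.7904 = 32.1600 pm
Final photon energy: E' = hc/λ' = 38.5523 keV

Electron kinetic energy:
K_e = E - E' = 45.3000 - 38.5523 = 6.7477 keV

(Intermediate values are shown rounded; full precision is carried through to the final answer.)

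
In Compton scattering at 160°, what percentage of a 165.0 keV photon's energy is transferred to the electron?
0.3851 (or 38.51%)

Calculate initial and final photon energies:

Initial: E₀ = 165.0 keV → λ₀ = 7.5142 pm
Compton shift: Δλ = 4.7063 pm
Final wavelength: λ' = 12.2205 pm
Final energy: E' = 101.4560 keV

Fractional energy loss:
(E₀ - E')/E₀ = (165.0000 - 101.4560)/165.0000
= 63.5440/165.0000
= 0.3851
= 38.51%

(Intermediate values are shown rounded; full precision is carried through to the final answer.)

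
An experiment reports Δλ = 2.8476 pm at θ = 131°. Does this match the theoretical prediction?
No, inconsistent

Calculate the expected shift for θ = 131°:

Δλ_expected = λ_C(1 - cos(131°))
Δλ_expected = 2.4263 × (1 - cos(131°))
Δλ_expected = 2.4263 × 1.6561
Δλ_expected = 4.0181 pm

Given shift: 2.8476 pm
Expected shift: 4.0181 pm
Difference: 1.1705 pm

The values do not match. The given shift corresponds to θ ≈ 100.0°, not 131°.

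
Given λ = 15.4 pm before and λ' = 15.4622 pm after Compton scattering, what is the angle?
13.00°

First find the wavelength shift:
Δλ = λ' - λ = 15.4622 - 15.4 = 0.0622 pm

Using Δλ = λ_C(1 - cos θ), with λ_C = h/(m_e·c) ≈ 2.42631024 pm:
cos θ = 1 - Δλ/λ_C
cos θ = 1 - 0.0622/2.42631024
cos θ = 0.974364

θ = arccos(0.974364)
θ = 13.00°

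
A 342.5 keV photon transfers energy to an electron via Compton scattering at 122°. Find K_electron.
173.4007 keV

By energy conservation: K_e = E_initial - E_final

First find the scattered photon energy:
Initial wavelength: λ = hc/E = 3.6200 pm
Compton shift: Δλ = λ_C(1 - cos(122°)) = 3.7121 pm
Final wavelength: λ' = 3.6200 + 3.7121 = 7.3320 pm
Final photon energy: E' = hc/λ' = 169.0993 keV

Electron kinetic energy:
K_e = E - E' = 342.5000 - 169.0993 = 173.4007 keV

(Intermediate values are shown rounded; full precision is carried through to the final answer.)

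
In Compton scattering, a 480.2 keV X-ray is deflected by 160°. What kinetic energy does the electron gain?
310.0842 keV

By energy conservation: K_e = E_initial - E_final

First find the scattered photon energy:
Initial wavelength: λ = hc/E = 2.5819 pm
Compton shift: Δλ = λ_C(1 - cos(160°)) = 4.7063 pm
Final wavelength: λ' = 2.5819 + 4.7063 = 7.2882 pm
Final photon energy: E' = hc/λ' = 170.1158 keV

Electron kinetic energy:
K_e = E - E' = 480.2000 - 170.1158 = 310.0842 keV

(Intermediate values are shown rounded; full precision is carried through to the final answer.)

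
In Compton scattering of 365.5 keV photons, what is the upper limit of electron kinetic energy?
215.1214 keV

Maximum energy transfer occurs at θ = 180° (backscattering).

Initial photon: E₀ = 365.5 keV → λ₀ = 3.3922 pm

Maximum Compton shift (at 180°):
Δλ_max = 2λ_C = 2 × 2.4263 = 4.8526 pm

Final wavelength:
λ' = 3.3922 + 4.8526 = 8.2448 pm

Minimum photon energy (maximum energy to electron):
E'_min = hc/λ' = 150.3786 keV

Maximum electron kinetic energy:
K_max = E₀ - E'_min = 365.5000 - 150.3786 = 215.1214 keV

(Intermediate values are shown rounded; full precision is carried through to the final answer.)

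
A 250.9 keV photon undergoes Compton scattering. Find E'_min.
126.5894 keV (at θ = 180°)

The scattered photon has minimum energy when its wavelength is maximum, i.e., when the Compton shift Δλ = λ_C(1 − cos θ) is maximum. This occurs at θ = 180° (backscattering), giving Δλ_max = 2λ_C = 4.8526 pm.

Initial wavelength: λ₀ = hc/E₀ = 4.9416 pm
Maximum final wavelength: λ'_max = λ₀ + 2λ_C = 4.9416 + 4.8526 = 9.7942 pm
Minimum final energy: E'_min = hc/λ'_max = 126.5894 keV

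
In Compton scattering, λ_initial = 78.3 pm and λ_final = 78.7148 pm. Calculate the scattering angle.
34.00°

First find the wavelength shift:
Δλ = λ' - λ = 78.7148 - 78.3 = 0.4148 pm

Using Δλ = λ_C(1 - cos θ), with λ_C = h/(m_e·c) ≈ 2.42631024 pm:
cos θ = 1 - Δλ/λ_C
cos θ = 1 - 0.4148/2.42631024
cos θ = 0.829041

θ = arccos(0.829041)
θ = 34.00°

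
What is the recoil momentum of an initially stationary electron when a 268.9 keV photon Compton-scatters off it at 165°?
2.1272e-22 kg·m/s

The electron is initially at rest, so by conservation of momentum:
p⃗_e = p⃗₀ − p⃗'  (incident photon momentum minus scattered photon momentum)

Photon momentum magnitudes (p = h/λ = E/c):
λ₀ = hc/E₀ = 4.6108 pm → p₀ = h/λ₀ = 1.4371e-22 kg·m/s
Δλ = λ_C(1 − cos 165°) = 4.7699 pm
λ' = 9.3807 pm → p' = h/λ' = 7.0635e-23 kg·m/s

The scattered photon makes angle θ = 165° with the incident direction, so by the law of cosines:
|p⃗_e|² = p₀² + p'² − 2p₀p'cos θ
|p⃗_e|² = (1.4371e-22)² + (7.0635e-23)² − 2·1.4371e-22·7.0635e-23·cos(165°)
|p⃗_e| = 2.1272e-22 kg·m/s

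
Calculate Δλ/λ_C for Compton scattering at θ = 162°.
1.9511 λ_C

The Compton shift formula is:
Δλ = λ_C(1 - cos θ)

Dividing both sides by λ_C:
Δλ/λ_C = 1 - cos θ

For θ = 162°:
Δλ/λ_C = 1 - cos(162°)
Δλ/λ_C = 1 - -0.9511
Δλ/λ_C = 1.9511

This means the shift is 1.9511 × λ_C = 4.7339 pm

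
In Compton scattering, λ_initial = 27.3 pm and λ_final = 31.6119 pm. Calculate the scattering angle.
141.00°

First find the wavelength shift:
Δλ = λ' - λ = 31.6119 - 27.3 = 4.3119 pm

Using Δλ = λ_C(1 - cos θ), with λ_C = h/(m_e·c) ≈ 2.42631024 pm:
cos θ = 1 - Δλ/λ_C
cos θ = 1 - 4.3119/2.42631024
cos θ = -0.777143

θ = arccos(-0.777143)
θ = 141.00°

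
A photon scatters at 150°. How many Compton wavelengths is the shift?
1.8660 λ_C

The Compton shift formula is:
Δλ = λ_C(1 - cos θ)

Dividing both sides by λ_C:
Δλ/λ_C = 1 - cos θ

For θ = 150°:
Δλ/λ_C = 1 - cos(150°)
Δλ/λ_C = 1 - -0.8660
Δλ/λ_C = 1.8660

This means the shift is 1.8660 × λ_C = 4.5276 pm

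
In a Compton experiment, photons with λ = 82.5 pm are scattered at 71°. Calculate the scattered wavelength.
84.1364 pm

Using the Compton scattering formula:
λ' = λ + Δλ = λ + λ_C(1 - cos θ)

Given:
- Initial wavelength λ = 82.5 pm
- Scattering angle θ = 71°
- Compton wavelength λ_C ≈ 2.4263 pm

Calculate the shift:
Δλ = 2.4263 × (1 - cos(71°))
Δλ = 2.4263 × 0.6744
Δλ = 1.6364 pm

Final wavelength:
λ' = 82.5 + 1.6364 = 84.1364 pm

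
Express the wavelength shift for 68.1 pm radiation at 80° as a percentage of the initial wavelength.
2.9442%

Calculate the Compton shift:
Δλ = λ_C(1 - cos(80°))
Δλ = 2.4263 × (1 - cos(80°))
Δλ = 2.4263 × 0.8264
Δλ = 2.0050 pm

Percentage change:
(Δλ/λ₀) × 100 = (2.0050/68.1) × 100
= 2.9442%

(Intermediate values are shown rounded; full precision is carried through to the final answer.)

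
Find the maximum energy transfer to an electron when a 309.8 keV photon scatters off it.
169.7791 keV

Maximum energy transfer occurs at θ = 180° (backscattering).

Initial photon: E₀ = 309.8 keV → λ₀ = 4.0021 pm

Maximum Compton shift (at 180°):
Δλ_max = 2λ_C = 2 × 2.4263 = 4.8526 pm

Final wavelength:
λ' = 4.0021 + 4.8526 = 8.8547 pm

Minimum photon energy (maximum energy to electron):
E'_min = hc/λ' = 140.0209 keV

Maximum electron kinetic energy:
K_max = E₀ - E'_min = 309.8000 - 140.0209 = 169.7791 keV

(Intermediate values are shown rounded; full precision is carried through to the final answer.)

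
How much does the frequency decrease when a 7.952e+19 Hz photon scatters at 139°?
4.217e+19 Hz (decrease)

Convert frequency to wavelength (c = 299792458 m/s):
λ₀ = c/f₀ = 299792458/7.952e+19 = 3.7700259e-12 m = 3.7700 pm

Calculate Compton shift:
Δλ = λ_C(1 - cos(139°)) = 4.2575 pm

Final wavelength:
λ' = λ₀ + Δλ = 3.7700 + 4.2575 = 8.0275 pm

Final frequency:
f' = c/λ' = 299792458/8.0274957e-12 = 3.7345701e+19 Hz

Frequency shift (decrease):
Δf = f₀ - f' = 7.952e+19 - 3.7345701e+19 = 4.217e+19 Hz

(Intermediate values are shown rounded; full precision is carried through to the final answer.)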